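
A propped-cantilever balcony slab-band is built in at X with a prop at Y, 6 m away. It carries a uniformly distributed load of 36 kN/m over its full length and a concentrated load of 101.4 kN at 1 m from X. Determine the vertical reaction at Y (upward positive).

R_Y = 84.99 kN

Release the roller at Y. Primary structure: cantilever fixed at X.
Deflection at Y on the released cantilever, summing each load's contribution:
  UDL 36: wL⁴/(8EI) = 5832/EI
  point load 101.4 at a = 1: Pa²(3L − a)/(6EI) = 287.3/EI
  δ_0 = 6119/EI
Flexibility coefficient — unit upward force at Y: δ_{YY} = L³/(3EI) = 72/EI.
The prop prevents deflection at Y: R_Y = δ_0/δ_{YY} = 6119/72 = 84.99 kN.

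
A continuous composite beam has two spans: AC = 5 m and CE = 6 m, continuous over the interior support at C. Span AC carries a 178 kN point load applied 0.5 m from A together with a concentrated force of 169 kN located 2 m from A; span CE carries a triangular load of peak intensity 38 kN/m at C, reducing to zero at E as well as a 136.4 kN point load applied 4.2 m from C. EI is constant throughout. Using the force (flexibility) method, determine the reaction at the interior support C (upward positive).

R_C = 273.9 kN

Release continuity at C by inserting a hinge; the redundant is the internal moment M_C. The primary structure is two simply-supported spans AC and CE.
Discontinuity in slope at C on the released structure — sum the simple-span end rotations:
  span AC: point load 178 at a = 0.5: Pab(L + a)/(6LEI) = 73.42/EI
  span AC: point load 169 at a = 2: Pab(L + a)/(6LEI) = 236.6/EI
  span CE: triangular load, peak 38: w₀L³/(45EI) = 182.4/EI
  span CE: point load 136.4 at a = 4.2: Pab(L + b)/(6LEI) = 223.4/EI
  relative rotation θ_0 = (310 + 405.8)/EI = 715.8/EI
A unit hogging moment at C produces rotation L₁/(3EI) + L₂/(3EI) = 3.667/EI.
Compatibility: M_C·(L₁+L₂)/(3EI) = θ_0, giving M_C = 195.2 kN·m (hogging).
Span AC, ΣM about A with M_C applied at C: R_C^{AC}·5 = 427 + 195.2, so R_C^{AC} = 124.4 kN and R_A = 347 − 124.4 = 222.6 kN.
Span CE, ΣM about E: R_C^{CE}·6 = 701.5 + 195.2, so R_C^{CE} = 149.5 kN and R_E = 250.4 − 149.5 = 100.9 kN.
R_C = 124.4 + 149.5 = 273.9 kN.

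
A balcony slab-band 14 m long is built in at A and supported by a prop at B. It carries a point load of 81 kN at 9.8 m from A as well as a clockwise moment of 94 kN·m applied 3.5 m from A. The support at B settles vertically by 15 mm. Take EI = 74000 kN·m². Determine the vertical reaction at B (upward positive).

Release the roller at B. Primary structure: cantilever fixed at A.
Downward deflection at the released point B due to the loads:
  point load 81 at a = 9.8: Pa²(3L − a)/(6EI) = 41749/EI
  clockwise couple 94 at a = 3.5: M₀a(2L − a)/(2EI) = 4030/EI
  δ_0 = 45779/EI
Tip deflection under a unit load at B: L³/(3EI) = 914.7/EI.
With EI = 74000 kN·m²: δ_0 = 0.61863 m and δ_{BB} = 0.01236 m/kN.
Compatibility — the beam at B must follow the support down by 0.015 m: δ_0 − R_B·δ_{BB} = 0.015, so R_B = (0.61863 − 0.015)/0.01236 = 48.84 kN.

R_B = 48.84 kN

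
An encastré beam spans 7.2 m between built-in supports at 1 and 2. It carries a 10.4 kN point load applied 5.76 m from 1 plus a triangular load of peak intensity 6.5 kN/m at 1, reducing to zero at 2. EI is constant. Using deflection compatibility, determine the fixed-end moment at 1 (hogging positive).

Release both end moments; the primary structure is a simply-supported span 12 with redundants M_1 and M_2.
End rotations of the released simple span under the applied load (×1/EI):
  at 1: point load 10.4 at a = 5.76: Pab(L + b)/(6LEI) = 17.25/EI
  at 2: point load 10.4 at a = 5.76: Pab(L + a)/(6LEI) = 25.88/EI
  at 1: triangular load, peak 6.5: w₀L³/(45EI) = 53.91/EI
  at 2: triangular load, peak 6.5: 7w₀L³/(360EI) = 47.17/EI
  θ_10 = 71.17/EI,  θ_20 = 73.05/EI
Flexibility coefficients: a unit moment at one end gives L/(3EI) there and L/(6EI) at the far end, so f₁₁ = f₂₂ = 2.4/EI and f₁₂ = f₂₁ = 1.2/EI.
Compatibility — zero rotation at each built-in end:
  2.4 M_1 + 1.2 M_2 = 71.17
  1.2 M_1 + 2.4 M_2 = 73.05
Solving the pair gives M_1 = 19.24 kN·m and M_2 = 20.82 kN·m (hogging).

M_1 = 19.24 kN·m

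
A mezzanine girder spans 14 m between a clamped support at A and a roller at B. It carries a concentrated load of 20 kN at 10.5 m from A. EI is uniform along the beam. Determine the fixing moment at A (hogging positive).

Release the roller at B. Primary structure: cantilever fixed at A.
Free-end deflection of the primary structure under the applied loading (downward +):
  point load 20 at a = 10.5: Pa²(3L − a)/(6EI) = 11576/EI
Tip deflection under a unit load at B: L³/(3EI) = 914.7/EI.
The prop prevents deflection at B: R_B = δ_0/δ_{BB} = 11576/914.7 = 12.66 kN.
Moment equilibrium about A: M_A = Σ(load moments about A) − R_B·L = 210 − 12.66×14 = 32.81 kN·m.

M_A = 32.81 kN·m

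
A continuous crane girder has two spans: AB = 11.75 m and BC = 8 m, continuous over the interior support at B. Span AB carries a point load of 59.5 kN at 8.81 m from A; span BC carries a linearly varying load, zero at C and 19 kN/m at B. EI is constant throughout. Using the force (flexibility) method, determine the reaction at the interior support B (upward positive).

Release continuity at B by inserting a hinge; the redundant is the internal moment M_B. The primary structure is two simply-supported spans AB and BC.
Discontinuity in slope at B on the released structure — sum the simple-span end rotations:
  span AB: point load 59.5 at a = 8.81: Pab(L + a)/(6LEI) = 449.4/EI
  span BC: triangular load, peak 19: w₀L³/(45EI) = 216.2/EI
  relative rotation θ_0 = (449.4 + 216.2)/EI = 665.6/EI
A unit hogging moment at B produces rotation L₁/(3EI) + L₂/(3EI) = 6.583/EI.
Slope continuity at B: θ_0 = M_B·6.583/EI, so M_B = 665.6/6.583 = 101.1 kN·m (hogging).
Span AB, ΣM about A with M_B applied at B: R_B^{AB}·11.75 = 524.2 + 101.1, so R_B^{AB} = 53.22 kN and R_A = 59.5 − 53.22 = 6.283 kN.
Span BC, ΣM about C: R_B^{BC}·8 = 405.3 + 101.1, so R_B^{BC} = 63.31 kN and R_C = 76 − 63.31 = 12.69 kN.
R_B = 53.22 + 63.31 = 116.5 kN.

R_B = 116.5 kN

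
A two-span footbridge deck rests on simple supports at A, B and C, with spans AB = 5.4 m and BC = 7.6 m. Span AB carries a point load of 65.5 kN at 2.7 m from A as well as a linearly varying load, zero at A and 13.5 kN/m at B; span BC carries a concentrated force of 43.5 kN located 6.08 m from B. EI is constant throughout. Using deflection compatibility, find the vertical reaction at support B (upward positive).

Take M_B as the redundant. Released structure: two simple spans AB and BC with a hinge at B.
End slopes at the hinge B, treating each span as simply supported:
  span AB: point load 65.5 at a = 2.7: Pab(L + a)/(6LEI) = 119.4/EI
  span AB: triangular load, peak 13.5: w₀L³/(45EI) = 47.24/EI
  span BC: point load 43.5 at a = 6.08: Pab(L + b)/(6LEI) = 80.4/EI
  relative rotation θ_0 = (166.6 + 80.4)/EI = 247/EI
A unit hogging moment at B produces rotation L₁/(3EI) + L₂/(3EI) = 4.333/EI.
Compatibility: M_B·(L₁+L₂)/(3EI) = θ_0, giving M_B = 57 kN·m (hogging).
Span AB, ΣM about A with M_B applied at B: R_B^{AB}·5.4 = 308.1 + 57, so R_B^{AB} = 67.61 kN and R_A = 102 − 67.61 = 34.34 kN.
Span BC, ΣM about C: R_B^{BC}·7.6 = 66.12 + 57, so R_B^{BC} = 16.2 kN and R_C = 43.5 − 16.2 = 27.3 kN.
R_B = 67.61 + 16.2 = 83.81 kN.

R_B = 83.81 kN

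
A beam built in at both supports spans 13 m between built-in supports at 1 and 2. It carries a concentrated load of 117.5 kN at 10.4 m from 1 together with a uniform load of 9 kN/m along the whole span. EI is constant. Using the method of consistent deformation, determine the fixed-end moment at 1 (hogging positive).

M_1 = 175.6 kN·m

Release both end moments; the primary structure is a simply-supported span 12 with redundants M_1 and M_2.
On the primary (simply-supported) span, the end slopes from the loading are:
  at 1: point load 117.5 at a = 10.4: Pab(L + b)/(6LEI) = 635.4/EI
  at 2: point load 117.5 at a = 10.4: Pab(L + a)/(6LEI) = 953.2/EI
  at 1: UDL 9: wL³/(24EI) = 823.9/EI
  at 2: UDL 9: wL³/(24EI) = 823.9/EI
  θ_10 = 1459/EI,  θ_20 = 1777/EI
Flexibility coefficients: a unit moment at one end gives L/(3EI) there and L/(6EI) at the far end, so f₁₁ = f₂₂ = 4.333/EI and f₁₂ = f₂₁ = 2.167/EI.
Compatibility — zero rotation at each built-in end:
  4.333 M_1 + 2.167 M_2 = 1459
  2.167 M_1 + 4.333 M_2 = 1777
Solving the pair gives M_1 = 175.6 kN·m and M_2 = 322.3 kN·m (hogging).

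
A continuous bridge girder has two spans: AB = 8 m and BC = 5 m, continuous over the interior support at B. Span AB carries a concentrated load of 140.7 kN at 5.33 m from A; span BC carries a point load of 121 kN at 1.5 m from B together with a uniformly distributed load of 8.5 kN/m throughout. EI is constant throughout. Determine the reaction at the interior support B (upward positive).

R_B = 258.2 kN

Insert a hinge at B; M_B is the redundant, and each span becomes simply supported.
Rotations at B on the released spans (each span's end-slope, ×1/EI):
  span AB: point load 140.7 at a = 5.33: Pab(L + a)/(6LEI) = 556.1/EI
  span BC: point load 121 at a = 1.5: Pab(L + b)/(6LEI) = 180/EI
  span BC: UDL 8.5: wL³/(24EI) = 44.27/EI
  relative rotation θ_0 = (556.1 + 224.3)/EI = 780.3/EI
A unit hogging moment at B produces rotation L₁/(3EI) + L₂/(3EI) = 4.333/EI.
Compatibility: M_B·(L₁+L₂)/(3EI) = θ_0, giving M_B = 180.1 kN·m (hogging).
Span AB, ΣM about A with M_B applied at B: R_B^{AB}·8 = 749.9 + 180.1, so R_B^{AB} = 116.3 kN and R_A = 140.7 − 116.3 = 24.45 kN.
Span BC, ΣM about C: R_B^{BC}·5 = 529.8 + 180.1, so R_B^{BC} = 142 kN and R_C = 163.5 − 142 = 21.54 kN.
R_B = 116.3 + 142 = 258.2 kN.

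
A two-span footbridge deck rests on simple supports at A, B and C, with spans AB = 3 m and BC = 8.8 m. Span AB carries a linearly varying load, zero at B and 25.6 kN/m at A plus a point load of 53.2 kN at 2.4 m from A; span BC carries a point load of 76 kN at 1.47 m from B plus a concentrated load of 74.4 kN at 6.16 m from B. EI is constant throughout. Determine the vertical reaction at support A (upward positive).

R_A = -10.26 kN

Take M_B as the redundant. Released structure: two simple spans AB and BC with a hinge at B.
Discontinuity in slope at B on the released structure — sum the simple-span end rotations:
  span AB: triangular load, peak 25.6: 7w₀L³/(360EI) = 13.44/EI
  span AB: point load 53.2 at a = 2.4: Pab(L + a)/(6LEI) = 22.98/EI
  span BC: point load 76 at a = 1.47: Pab(L + b)/(6LEI) = 250.2/EI
  span BC: point load 74.4 at a = 6.16: Pab(L + b)/(6LEI) = 262.1/EI
  relative rotation θ_0 = (36.42 + 512.3)/EI = 548.7/EI
A unit hogging moment at B produces rotation L₁/(3EI) + L₂/(3EI) = 3.933/EI.
Slope continuity at B: θ_0 = M_B·3.933/EI, so M_B = 548.7/3.933 = 139.5 kN·m (hogging).
Span AB, ΣM about A with M_B applied at B: R_B^{AB}·3 = 166.1 + 139.5, so R_B^{AB} = 101.9 kN and R_A = 91.6 − 101.9 = -10.26 kN.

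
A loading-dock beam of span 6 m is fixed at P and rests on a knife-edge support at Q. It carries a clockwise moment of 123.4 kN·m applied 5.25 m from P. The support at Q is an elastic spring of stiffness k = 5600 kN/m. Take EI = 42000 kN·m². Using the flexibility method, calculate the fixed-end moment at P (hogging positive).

Release the roller at Q. Primary structure: cantilever fixed at P.
Deflection at Q on the released cantilever, summing each load's contribution:
  clockwise couple 123.4 at a = 5.25: M₀a(2L − a)/(2EI) = 2186/EI
Flexibility coefficient — unit upward force at Q: δ_{QQ} = L³/(3EI) = 72/EI.
With EI = 42000 kN·m²: δ_0 = 0.052059 m and δ_{QQ} = 0.001714 m/kN.
Compatibility — the spring shortens by R_Q/k under the reaction it provides: δ_0 − R_Q·δ_{QQ} = R_Q/k. With 1/k = 0.000179 m/kN, R_Q = δ_0 / (δ_{QQ} + 1/k) = 0.052059 / (0.001714 + 0.000179) = 27.5 kN.
Moment equilibrium about P: M_P = Σ(load moments about P) − R_Q·L = 123.4 − 27.5×6 = -41.62 kN·m.

M_P = -41.62 kN·m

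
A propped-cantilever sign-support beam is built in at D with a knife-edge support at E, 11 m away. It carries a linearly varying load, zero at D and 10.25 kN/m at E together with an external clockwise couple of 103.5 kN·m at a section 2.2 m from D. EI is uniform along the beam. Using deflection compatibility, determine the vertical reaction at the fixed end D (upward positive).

R_D = 20.29 kN

Remove the prop at E; the released (primary) structure is a cantilever built in at D.
Primary-structure tip deflection at E by superposition:
  triangular load, peak 10.25 at the free end: 11w₀L⁴/(120EI) = 13756/EI
  clockwise couple 103.5 at a = 2.2: M₀a(2L − a)/(2EI) = 2254/EI
  δ_0 = 16011/EI
Flexibility coefficient — unit upward force at E: δ_{EE} = L³/(3EI) = 443.7/EI.
The prop prevents deflection at E: R_E = δ_0/δ_{EE} = 16011/443.7 = 36.09 kN.
Vertical equilibrium: R_D = ΣP − R_E = 56.38 − 36.09 = 20.29 kN.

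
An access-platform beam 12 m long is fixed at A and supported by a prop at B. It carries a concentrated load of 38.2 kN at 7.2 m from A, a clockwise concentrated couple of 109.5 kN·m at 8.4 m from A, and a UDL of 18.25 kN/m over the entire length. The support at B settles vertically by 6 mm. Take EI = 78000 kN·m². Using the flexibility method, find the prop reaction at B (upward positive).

R_B = 110.3 kN

Choose R_B as the redundant. The primary structure is the cantilever fixed at A.
Downward deflection at the released point B due to the loads:
  point load 38.2 at a = 7.2: Pa²(3L − a)/(6EI) = 9505/EI
  clockwise couple 109.5 at a = 8.4: M₀a(2L − a)/(2EI) = 7174/EI
  UDL 18.25: wL⁴/(8EI) = 47304/EI
  δ_0 = 63984/EI
Tip deflection under a unit load at B: L³/(3EI) = 576/EI.
With EI = 78000 kN·m²: δ_0 = 0.82031 m and δ_{BB} = 0.007385 m/kN.
Compatibility — the beam at B must follow the support down by 0.006 m: δ_0 − R_B·δ_{BB} = 0.006, so R_B = (0.82031 − 0.006)/0.007385 = 110.3 kN.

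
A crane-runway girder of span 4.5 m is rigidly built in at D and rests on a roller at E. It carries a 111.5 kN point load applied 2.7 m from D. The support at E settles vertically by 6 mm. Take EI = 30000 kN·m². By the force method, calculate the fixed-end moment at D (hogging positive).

Choose R_E as the redundant. The primary structure is the cantilever fixed at D.
Free-end deflection of the primary structure under the applied loading (downward +):
  point load 111.5 at a = 2.7: Pa²(3L − a)/(6EI) = 1463/EI
Flexibility coefficient — unit upward force at E: δ_{EE} = L³/(3EI) = 30.38/EI.
With EI = 30000 kN·m²: δ_0 = 0.04877 m and δ_{EE} = 0.001012 m/kN.
Compatibility — the beam at E must follow the support down by 0.006 m: δ_0 − R_E·δ_{EE} = 0.006, so R_E = (0.04877 − 0.006)/0.001012 = 42.24 kN.
Moment equilibrium about D: M_D = Σ(load moments about D) − R_E·L = 301.1 − 42.24×4.5 = 111 kN·m.

M_D = 111 kN·m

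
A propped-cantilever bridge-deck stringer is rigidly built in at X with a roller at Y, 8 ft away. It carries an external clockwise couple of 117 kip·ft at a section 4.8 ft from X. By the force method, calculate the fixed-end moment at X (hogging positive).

Remove the prop at Y; the released (primary) structure is a cantilever built in at X.
Downward deflection at the released point Y due to the loads:
  clockwise couple 117 at a = 4.8: M₀a(2L − a)/(2EI) = 3145/EI
Tip deflection under a unit load at Y: L³/(3EI) = 170.7/EI.
Compatibility at Y: δ_0 − R_Y·δ_{YY} = 0, so R_Y = 3145/170.7 = 18.43 kip.
Moment equilibrium about X: M_X = Σ(load moments about X) − R_Y·L = 117 − 18.43×8 = -30.42 kip·ft.

M_X = -30.42 kip·ft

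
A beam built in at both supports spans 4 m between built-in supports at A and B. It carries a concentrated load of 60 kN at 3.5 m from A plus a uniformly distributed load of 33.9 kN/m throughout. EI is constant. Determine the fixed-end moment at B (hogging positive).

M_B = 68.17 kN·m

Take the two fixed-end moments M_A, M_B as redundants; the released structure is the simple span AB.
On the primary (simply-supported) span, the end slopes from the loading are:
  at A: point load 60 at a = 3.5: Pab(L + b)/(6LEI) = 19.69/EI
  at B: point load 60 at a = 3.5: Pab(L + a)/(6LEI) = 32.81/EI
  at A: UDL 33.9: wL³/(24EI) = 90.4/EI
  at B: UDL 33.9: wL³/(24EI) = 90.4/EI
  θ_A0 = 110.1/EI,  θ_B0 = 123.2/EI
Flexibility coefficients: a unit moment at one end gives L/(3EI) there and L/(6EI) at the far end, so f₁₁ = f₂₂ = 1.333/EI and f₁₂ = f₂₁ = 0.6667/EI.
Compatibility — zero rotation at each built-in end:
  1.333 M_A + 0.6667 M_B = 110.1
  0.6667 M_A + 1.333 M_B = 123.2
Solving the pair gives M_A = 48.48 kN·m and M_B = 68.17 kN·m (hogging).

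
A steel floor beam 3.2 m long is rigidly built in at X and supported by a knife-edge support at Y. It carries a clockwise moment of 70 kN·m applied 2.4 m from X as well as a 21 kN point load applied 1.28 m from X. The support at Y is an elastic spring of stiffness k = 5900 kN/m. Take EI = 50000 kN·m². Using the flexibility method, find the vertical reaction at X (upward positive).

Remove the prop at Y; the released (primary) structure is a cantilever built in at X.
Deflection at Y on the released cantilever, summing each load's contribution:
  clockwise couple 70 at a = 2.4: M₀a(2L − a)/(2EI) = 336/EI
  point load 21 at a = 1.28: Pa²(3L − a)/(6EI) = 47.71/EI
  δ_0 = 383.7/EI
Flexibility coefficient — unit upward force at Y: δ_{YY} = L³/(3EI) = 10.92/EI.
With EI = 50000 kN·m²: δ_0 = 0.007674 m and δ_{YY} = 0.000218 m/kN.
Compatibility — the spring shortens by R_Y/k under the reaction it provides: δ_0 − R_Y·δ_{YY} = R_Y/k. With 1/k = 0.000169 m/kN, R_Y = δ_0 / (δ_{YY} + 1/k) = 0.007674 / (0.000218 + 0.000169) = 19.78 kN.
Vertical equilibrium: R_X = ΣP − R_Y = 21 − 19.78 = 1.218 kN.

R_X = 1.218 kN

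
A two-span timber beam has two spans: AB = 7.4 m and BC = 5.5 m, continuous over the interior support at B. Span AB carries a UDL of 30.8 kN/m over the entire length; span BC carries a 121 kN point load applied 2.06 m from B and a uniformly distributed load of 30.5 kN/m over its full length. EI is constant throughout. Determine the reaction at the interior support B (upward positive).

Insert a hinge at B; M_B is the redundant, and each span becomes simply supported.
End slopes at the hinge B, treating each span as simply supported:
  span AB: UDL 30.8: wL³/(24EI) = 520/EI
  span BC: point load 121 at a = 2.06: Pab(L + b)/(6LEI) = 232.3/EI
  span BC: UDL 30.5: wL³/(24EI) = 211.4/EI
  relative rotation θ_0 = (520 + 443.7)/EI = 963.8/EI
A unit hogging moment at B produces rotation L₁/(3EI) + L₂/(3EI) = 4.3/EI.
Compatibility: M_B·(L₁+L₂)/(3EI) = θ_0, giving M_B = 224.1 kN·m (hogging).
Span AB, ΣM about A with M_B applied at B: R_B^{AB}·7.4 = 843.3 + 224.1, so R_B^{AB} = 144.2 kN and R_A = 227.9 − 144.2 = 83.67 kN.
Span BC, ΣM about C: R_B^{BC}·5.5 = 877.6 + 224.1, so R_B^{BC} = 200.3 kN and R_C = 288.8 − 200.3 = 88.44 kN.
R_B = 144.2 + 200.3 = 344.6 kN.

R_B = 344.6 kN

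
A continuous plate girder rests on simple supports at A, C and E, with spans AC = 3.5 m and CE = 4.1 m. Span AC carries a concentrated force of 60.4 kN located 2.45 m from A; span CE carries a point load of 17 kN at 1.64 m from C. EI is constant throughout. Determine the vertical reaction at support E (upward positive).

Take M_C as the redundant. Released structure: two simple spans AC and CE with a hinge at C.
Discontinuity in slope at C on the released structure — sum the simple-span end rotations:
  span AC: point load 60.4 at a = 2.45: Pab(L + a)/(6LEI) = 44.02/EI
  span CE: point load 17 at a = 1.64: Pab(L + b)/(6LEI) = 18.29/EI
  relative rotation θ_0 = (44.02 + 18.29)/EI = 62.31/EI
A unit hogging moment at C produces rotation L₁/(3EI) + L₂/(3EI) = 2.533/EI.
Compatibility: M_C·(L₁+L₂)/(3EI) = θ_0, giving M_C = 24.6 kN·m (hogging).
Span CE, ΣM about E: R_C^{CE}·4.1 = 41.82 + 24.6, so R_C^{CE} = 16.2 kN and R_E = 17 − 16.2 = 0.8006 kN.

R_E = 0.8006 kN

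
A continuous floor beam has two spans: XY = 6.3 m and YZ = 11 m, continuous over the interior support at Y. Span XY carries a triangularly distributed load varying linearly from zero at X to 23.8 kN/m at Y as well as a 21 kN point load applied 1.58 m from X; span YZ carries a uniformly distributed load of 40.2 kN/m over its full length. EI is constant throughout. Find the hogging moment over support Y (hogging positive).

Take M_Y as the redundant. Released structure: two simple spans XY and YZ with a hinge at Y.
Rotations at Y on the released spans (each span's end-slope, ×1/EI):
  span XY: triangular load, peak 23.8: w₀L³/(45EI) = 132.2/EI
  span XY: point load 21 at a = 1.58: Pab(L + a)/(6LEI) = 32.65/EI
  span YZ: UDL 40.2: wL³/(24EI) = 2229/EI
  relative rotation θ_0 = (164.9 + 2229)/EI = 2394/EI
A unit hogging moment at Y produces rotation L₁/(3EI) + L₂/(3EI) = 5.767/EI.
Compatibility: M_Y·(L₁+L₂)/(3EI) = θ_0, giving M_Y = 415.2 kN·m (hogging).

M_Y = 415.2 kN·m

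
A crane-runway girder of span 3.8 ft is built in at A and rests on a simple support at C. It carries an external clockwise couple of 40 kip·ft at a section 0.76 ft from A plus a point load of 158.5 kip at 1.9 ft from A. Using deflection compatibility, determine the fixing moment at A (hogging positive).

M_A = 131.3 kip·ft

Choose R_C as the redundant. The primary structure is the cantilever fixed at A.
Primary-structure tip deflection at C by superposition:
  clockwise couple 40 at a = 0.76: M₀a(2L − a)/(2EI) = 104/EI
  point load 158.5 at a = 1.9: Pa²(3L − a)/(6EI) = 906/EI
  δ_0 = 1010/EI
Flexibility coefficient — unit upward force at C: δ_{CC} = L³/(3EI) = 18.29/EI.
Compatibility at C: δ_0 − R_C·δ_{CC} = 0, so R_C = 1010/18.29 = 55.22 kip.
Moment equilibrium about A: M_A = Σ(load moments about A) − R_C·L = 341.1 − 55.22×3.8 = 131.3 kip·ft.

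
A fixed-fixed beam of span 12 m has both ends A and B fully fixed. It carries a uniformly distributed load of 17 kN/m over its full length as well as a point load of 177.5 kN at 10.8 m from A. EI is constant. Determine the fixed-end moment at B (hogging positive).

M_B = 376.5 kN·m

Take the two fixed-end moments M_A, M_B as redundants; the released structure is the simple span AB.
End rotations of the released simple span under the applied load (×1/EI):
  at A: UDL 17: wL³/(24EI) = 1224/EI
  at B: UDL 17: wL³/(24EI) = 1224/EI
  at A: point load 177.5 at a = 10.8: Pab(L + b)/(6LEI) = 421.7/EI
  at B: point load 177.5 at a = 10.8: Pab(L + a)/(6LEI) = 728.5/EI
  θ_A0 = 1646/EI,  θ_B0 = 1952/EI
Flexibility coefficients: a unit moment at one end gives L/(3EI) there and L/(6EI) at the far end, so f₁₁ = f₂₂ = 4/EI and f₁₂ = f₂₁ = 2/EI.
Compatibility — zero rotation at each built-in end:
  4 M_A + 2 M_B = 1646
  2 M_A + 4 M_B = 1952
Solving the pair gives M_A = 223.2 kN·m and M_B = 376.5 kN·m (hogging).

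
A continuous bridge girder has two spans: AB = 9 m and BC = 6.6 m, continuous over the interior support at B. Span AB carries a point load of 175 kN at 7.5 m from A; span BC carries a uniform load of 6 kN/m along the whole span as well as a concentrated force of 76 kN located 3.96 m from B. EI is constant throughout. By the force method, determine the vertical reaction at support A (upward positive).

Insert a hinge at B; M_B is the redundant, and each span becomes simply supported.
Rotations at B on the released spans (each span's end-slope, ×1/EI):
  span AB: point load 175 at a = 7.5: Pab(L + a)/(6LEI) = 601.6/EI
  span BC: UDL 6: wL³/(24EI) = 71.87/EI
  span BC: point load 76 at a = 3.96: Pab(L + b)/(6LEI) = 185.4/EI
  relative rotation θ_0 = (601.6 + 257.3)/EI = 858.8/EI
A unit hogging moment at B produces rotation L₁/(3EI) + L₂/(3EI) = 5.2/EI.
Compatibility: M_B·(L₁+L₂)/(3EI) = θ_0, giving M_B = 165.2 kN·m (hogging).
Span AB, ΣM about A with M_B applied at B: R_B^{AB}·9 = 1312 + 165.2, so R_B^{AB} = 164.2 kN and R_A = 175 − 164.2 = 10.82 kN.

R_A = 10.82 kN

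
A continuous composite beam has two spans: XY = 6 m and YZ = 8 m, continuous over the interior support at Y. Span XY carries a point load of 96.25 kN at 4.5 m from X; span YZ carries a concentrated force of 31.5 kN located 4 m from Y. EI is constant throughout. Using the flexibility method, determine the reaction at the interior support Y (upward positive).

Take M_Y as the redundant. Released structure: two simple spans XY and YZ with a hinge at Y.
Discontinuity in slope at Y on the released structure — sum the simple-span end rotations:
  span XY: point load 96.25 at a = 4.5: Pab(L + a)/(6LEI) = 189.5/EI
  span YZ: point load 31.5 at a = 4: Pab(L + b)/(6LEI) = 126/EI
  relative rotation θ_0 = (189.5 + 126)/EI = 315.5/EI
A unit hogging moment at Y produces rotation L₁/(3EI) + L₂/(3EI) = 4.667/EI.
Slope continuity at Y: θ_0 = M_Y·4.667/EI, so M_Y = 315.5/4.667 = 67.61 kN·m (hogging).
Span XY, ΣM about X with M_Y applied at Y: R_Y^{XY}·6 = 433.1 + 67.61, so R_Y^{XY} = 83.46 kN and R_X = 96.25 − 83.46 = 12.79 kN.
Span YZ, ΣM about Z: R_Y^{YZ}·8 = 126 + 67.61, so R_Y^{YZ} = 24.2 kN and R_Z = 31.5 − 24.2 = 7.299 kN.
R_Y = 83.46 + 24.2 = 107.7 kN.

R_Y = 107.7 kN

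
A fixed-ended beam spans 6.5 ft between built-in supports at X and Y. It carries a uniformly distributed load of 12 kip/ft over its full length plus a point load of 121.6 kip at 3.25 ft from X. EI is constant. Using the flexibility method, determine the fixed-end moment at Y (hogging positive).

Release both end moments; the primary structure is a simply-supported span XY with redundants M_X and M_Y.
Simple-span end rotations at X and Y under the given loads:
  at X: UDL 12: wL³/(24EI) = 137.3/EI
  at Y: UDL 12: wL³/(24EI) = 137.3/EI
  at X: point load 121.6 at a = 3.25: Pab(L + b)/(6LEI) = 321.1/EI
  at Y: point load 121.6 at a = 3.25: Pab(L + a)/(6LEI) = 321.1/EI
  θ_X0 = 458.4/EI,  θ_Y0 = 458.4/EI
Flexibility coefficients: a unit moment at one end gives L/(3EI) there and L/(6EI) at the far end, so f₁₁ = f₂₂ = 2.167/EI and f₁₂ = f₂₁ = 1.083/EI.
Compatibility — zero rotation at each built-in end:
  2.167 M_X + 1.083 M_Y = 458.4
  1.083 M_X + 2.167 M_Y = 458.4
Solving the pair gives M_X = 141.1 kip·ft and M_Y = 141.1 kip·ft (hogging).

M_Y = 141.1 kip·ft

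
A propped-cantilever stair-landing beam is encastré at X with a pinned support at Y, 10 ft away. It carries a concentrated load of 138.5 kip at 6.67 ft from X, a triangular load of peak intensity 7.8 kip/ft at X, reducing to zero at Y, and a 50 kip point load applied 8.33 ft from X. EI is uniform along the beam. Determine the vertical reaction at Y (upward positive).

R_Y = 117.3 kip

Release the roller at Y. Primary structure: cantilever fixed at X.
Deflection at Y on the released cantilever, summing each load's contribution:
  point load 138.5 at a = 6.67: Pa²(3L − a)/(6EI) = 23959/EI
  triangular load, peak 7.8 at the fixed end: w₀L⁴/(30EI) = 2600/EI
  point load 50 at a = 8.33: Pa²(3L − a)/(6EI) = 12530/EI
  δ_0 = 39089/EI
Tip deflection under a unit load at Y: L³/(3EI) = 333.3/EI.
Compatibility at Y: δ_0 − R_Y·δ_{YY} = 0, so R_Y = 39089/333.3 = 117.3 kip.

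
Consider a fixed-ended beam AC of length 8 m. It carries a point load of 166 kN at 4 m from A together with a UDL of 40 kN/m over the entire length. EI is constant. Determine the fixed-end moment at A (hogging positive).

Take the two fixed-end moments M_A, M_C as redundants; the released structure is the simple span AC.
Simple-span end rotations at A and C under the given loads:
  at A: point load 166 at a = 4: Pab(L + b)/(6LEI) = 664/EI
  at C: point load 166 at a = 4: Pab(L + a)/(6LEI) = 664/EI
  at A: UDL 40: wL³/(24EI) = 853.3/EI
  at C: UDL 40: wL³/(24EI) = 853.3/EI
  θ_A0 = 1517/EI,  θ_C0 = 1517/EI
Flexibility coefficients: a unit moment at one end gives L/(3EI) there and L/(6EI) at the far end, so f₁₁ = f₂₂ = 2.667/EI and f₁₂ = f₂₁ = 1.333/EI.
Compatibility — zero rotation at each built-in end:
  2.667 M_A + 1.333 M_C = 1517
  1.333 M_A + 2.667 M_C = 1517
Solving the pair gives M_A = 379.3 kN·m and M_C = 379.3 kN·m (hogging).

M_A = 379.3 kN·m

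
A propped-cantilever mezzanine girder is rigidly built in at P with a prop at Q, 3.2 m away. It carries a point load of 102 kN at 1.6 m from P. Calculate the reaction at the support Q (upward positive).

Release the roller at Q. Primary structure: cantilever fixed at P.
Primary-structure tip deflection at Q by superposition:
  point load 102 at a = 1.6: Pa²(3L − a)/(6EI) = 348.2/EI
Tip deflection under a unit load at Q: L³/(3EI) = 10.92/EI.
The prop prevents deflection at Q: R_Q = δ_0/δ_{QQ} = 348.2/10.92 = 31.88 kN.

R_Q = 31.88 kN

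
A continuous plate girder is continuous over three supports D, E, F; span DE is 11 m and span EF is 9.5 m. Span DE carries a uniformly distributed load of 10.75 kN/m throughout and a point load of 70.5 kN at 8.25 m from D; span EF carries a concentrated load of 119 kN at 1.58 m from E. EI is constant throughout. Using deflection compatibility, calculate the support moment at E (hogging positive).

Insert a hinge at E; M_E is the redundant, and each span becomes simply supported.
End slopes at the hinge E, treating each span as simply supported:
  span DE: UDL 10.75: wL³/(24EI) = 596.2/EI
  span DE: point load 70.5 at a = 8.25: Pab(L + a)/(6LEI) = 466.5/EI
  span EF: point load 119 at a = 1.58: Pab(L + b)/(6LEI) = 455.1/EI
  relative rotation θ_0 = (1063 + 455.1)/EI = 1518/EI
A unit hogging moment at E produces rotation L₁/(3EI) + L₂/(3EI) = 6.833/EI.
Compatibility: M_E·(L₁+L₂)/(3EI) = θ_0, giving M_E = 222.1 kN·m (hogging).

M_E = 222.1 kN·m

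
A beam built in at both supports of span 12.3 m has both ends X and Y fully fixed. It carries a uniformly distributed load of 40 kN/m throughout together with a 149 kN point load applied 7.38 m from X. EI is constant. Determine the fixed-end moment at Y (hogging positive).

M_Y = 768.2 kN·m

Take the two fixed-end moments M_X, M_Y as redundants; the released structure is the simple span XY.
End rotations of the released simple span under the applied load (×1/EI):
  at X: UDL 40: wL³/(24EI) = 3101/EI
  at Y: UDL 40: wL³/(24EI) = 3101/EI
  at X: point load 149 at a = 7.38: Pab(L + b)/(6LEI) = 1262/EI
  at Y: point load 149 at a = 7.38: Pab(L + a)/(6LEI) = 1443/EI
  θ_X0 = 4364/EI,  θ_Y0 = 4544/EI
Flexibility coefficients: a unit moment at one end gives L/(3EI) there and L/(6EI) at the far end, so f₁₁ = f₂₂ = 4.1/EI and f₁₂ = f₂₁ = 2.05/EI.
Compatibility — zero rotation at each built-in end:
  4.1 M_X + 2.05 M_Y = 4364
  2.05 M_X + 4.1 M_Y = 4544
Solving the pair gives M_X = 680.2 kN·m and M_Y = 768.2 kN·m (hogging).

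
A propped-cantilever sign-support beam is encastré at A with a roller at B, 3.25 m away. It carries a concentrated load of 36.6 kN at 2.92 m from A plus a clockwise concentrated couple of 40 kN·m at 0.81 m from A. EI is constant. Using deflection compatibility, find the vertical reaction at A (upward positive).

Choose R_B as the redundant. The primary structure is the cantilever fixed at A.
Downward deflection at the released point B due to the loads:
  point load 36.6 at a = 2.92: Pa²(3L − a)/(6EI) = 355.2/EI
  clockwise couple 40 at a = 0.81: M₀a(2L − a)/(2EI) = 92.18/EI
  δ_0 = 447.4/EI
Tip deflection under a unit load at B: L³/(3EI) = 11.44/EI.
The prop prevents deflection at B: R_B = δ_0/δ_{BB} = 447.4/11.44 = 39.1 kN.
Vertical equilibrium: R_A = ΣP − R_B = 36.6 − 39.1 = -2.5 kN.

R_A = -2.5 kN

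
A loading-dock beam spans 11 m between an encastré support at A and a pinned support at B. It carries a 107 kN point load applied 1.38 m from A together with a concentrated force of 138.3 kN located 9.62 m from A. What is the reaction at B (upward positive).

Take the reaction at B as the redundant and release it; the primary structure is a cantilever fixed at A.
Downward deflection at the released point B due to the loads:
  point load 107 at a = 1.38: Pa²(3L − a)/(6EI) = 1074/EI
  point load 138.3 at a = 9.62: Pa²(3L − a)/(6EI) = 49873/EI
  δ_0 = 50947/EI
Tip deflection under a unit load at B: L³/(3EI) = 443.7/EI.
Compatibility at B: δ_0 − R_B·δ_{BB} = 0, so R_B = 50947/443.7 = 114.8 kN.

R_B = 114.8 kN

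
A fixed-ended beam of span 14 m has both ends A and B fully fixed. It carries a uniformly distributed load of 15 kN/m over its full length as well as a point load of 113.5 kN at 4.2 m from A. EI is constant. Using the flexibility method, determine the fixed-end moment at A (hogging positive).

Release both end moments; the primary structure is a simply-supported span AB with redundants M_A and M_B.
On the primary (simply-supported) span, the end slopes from the loading are:
  at A: UDL 15: wL³/(24EI) = 1715/EI
  at B: UDL 15: wL³/(24EI) = 1715/EI
  at A: point load 113.5 at a = 4.2: Pab(L + b)/(6LEI) = 1324/EI
  at B: point load 113.5 at a = 4.2: Pab(L + a)/(6LEI) = 1012/EI
  θ_A0 = 3039/EI,  θ_B0 = 2727/EI
Flexibility coefficients: a unit moment at one end gives L/(3EI) there and L/(6EI) at the far end, so f₁₁ = f₂₂ = 4.667/EI and f₁₂ = f₂₁ = 2.333/EI.
Compatibility — zero rotation at each built-in end:
  4.667 M_A + 2.333 M_B = 3039
  2.333 M_A + 4.667 M_B = 2727
Solving the pair gives M_A = 478.6 kN·m and M_B = 345.1 kN·m (hogging).

M_A = 478.6 kN·m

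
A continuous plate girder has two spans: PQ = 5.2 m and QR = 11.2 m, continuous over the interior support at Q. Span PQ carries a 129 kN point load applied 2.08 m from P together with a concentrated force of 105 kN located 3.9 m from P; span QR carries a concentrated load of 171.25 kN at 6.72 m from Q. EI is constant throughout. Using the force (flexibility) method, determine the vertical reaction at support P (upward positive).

R_P = 49 kN

Insert a hinge at Q; M_Q is the redundant, and each span becomes simply supported.
End slopes at the hinge Q, treating each span as simply supported:
  span PQ: point load 129 at a = 2.08: Pab(L + a)/(6LEI) = 195.3/EI
  span PQ: point load 105 at a = 3.9: Pab(L + a)/(6LEI) = 155.3/EI
  span QR: point load 171.25 at a = 6.72: Pab(L + b)/(6LEI) = 1203/EI
  relative rotation θ_0 = (350.6 + 1203)/EI = 1554/EI
A unit hogging moment at Q produces rotation L₁/(3EI) + L₂/(3EI) = 5.467/EI.
Slope continuity at Q: θ_0 = M_Q·5.467/EI, so M_Q = 1554/5.467 = 284.2 kN·m (hogging).
Span PQ, ΣM about P with M_Q applied at Q: R_Q^{PQ}·5.2 = 677.8 + 284.2, so R_Q^{PQ} = 185 kN and R_P = 234 − 185 = 49 kN.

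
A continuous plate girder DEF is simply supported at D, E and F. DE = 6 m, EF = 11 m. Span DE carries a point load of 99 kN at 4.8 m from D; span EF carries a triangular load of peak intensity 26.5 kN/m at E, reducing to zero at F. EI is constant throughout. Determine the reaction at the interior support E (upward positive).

Insert a hinge at E; M_E is the redundant, and each span becomes simply supported.
Rotations at E on the released spans (each span's end-slope, ×1/EI):
  span DE: point load 99 at a = 4.8: Pab(L + a)/(6LEI) = 171.1/EI
  span EF: triangular load, peak 26.5: w₀L³/(45EI) = 783.8/EI
  relative rotation θ_0 = (171.1 + 783.8)/EI = 954.9/EI
A unit hogging moment at E produces rotation L₁/(3EI) + L₂/(3EI) = 5.667/EI.
Compatibility: M_E·(L₁+L₂)/(3EI) = θ_0, giving M_E = 168.5 kN·m (hogging).
Span DE, ΣM about D with M_E applied at E: R_E^{DE}·6 = 475.2 + 168.5, so R_E^{DE} = 107.3 kN and R_D = 99 − 107.3 = -8.285 kN.
Span EF, ΣM about F: R_E^{EF}·11 = 1069 + 168.5, so R_E^{EF} = 112.5 kN and R_F = 145.8 − 112.5 = 33.26 kN.
R_E = 107.3 + 112.5 = 219.8 kN.

R_E = 219.8 kN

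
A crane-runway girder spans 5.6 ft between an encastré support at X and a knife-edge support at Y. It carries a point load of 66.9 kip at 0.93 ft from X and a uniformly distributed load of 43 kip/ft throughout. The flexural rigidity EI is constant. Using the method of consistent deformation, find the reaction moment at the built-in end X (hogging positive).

M_X = 216.1 kip·ft

Remove the prop at Y; the released (primary) structure is a cantilever built in at X.
Deflection at Y on the released cantilever, summing each load's contribution:
  point load 66.9 at a = 0.93: Pa²(3L − a)/(6EI) = 153/EI
  UDL 43: wL⁴/(8EI) = 5286/EI
  δ_0 = 5439/EI
Flexibility coefficient — unit upward force at Y: δ_{YY} = L³/(3EI) = 58.54/EI.
Compatibility at Y: δ_0 − R_Y·δ_{YY} = 0, so R_Y = 5439/58.54 = 92.91 kip.
Moment equilibrium about X: M_X = Σ(load moments about X) − R_Y·L = 736.5 − 92.91×5.6 = 216.1 kip·ft.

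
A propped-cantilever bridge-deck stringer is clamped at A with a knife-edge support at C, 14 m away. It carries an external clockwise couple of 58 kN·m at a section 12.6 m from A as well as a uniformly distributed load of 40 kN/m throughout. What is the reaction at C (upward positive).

Remove the prop at C; the released (primary) structure is a cantilever built in at A.
Primary-structure tip deflection at C by superposition:
  clockwise couple 58 at a = 12.6: M₀a(2L − a)/(2EI) = 5627/EI
  UDL 40: wL⁴/(8EI) = 192080/EI
  δ_0 = 197707/EI
Flexibility coefficient — unit upward force at C: δ_{CC} = L³/(3EI) = 914.7/EI.
Compatibility at C: δ_0 − R_C·δ_{CC} = 0, so R_C = 197707/914.7 = 216.2 kN.

R_C = 216.2 kN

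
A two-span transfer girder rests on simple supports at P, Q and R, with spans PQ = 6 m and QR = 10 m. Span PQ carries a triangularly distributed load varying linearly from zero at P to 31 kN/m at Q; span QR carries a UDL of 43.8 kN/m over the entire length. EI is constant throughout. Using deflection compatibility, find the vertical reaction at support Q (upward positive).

R_Q = 379.7 kN

Take M_Q as the redundant. Released structure: two simple spans PQ and QR with a hinge at Q.
Discontinuity in slope at Q on the released structure — sum the simple-span end rotations:
  span PQ: triangular load, peak 31: w₀L³/(45EI) = 148.8/EI
  span QR: UDL 43.8: wL³/(24EI) = 1825/EI
  relative rotation θ_0 = (148.8 + 1825)/EI = 1974/EI
A unit hogging moment at Q produces rotation L₁/(3EI) + L₂/(3EI) = 5.333/EI.
Compatibility: M_Q·(L₁+L₂)/(3EI) = θ_0, giving M_Q = 370.1 kN·m (hogging).
Span PQ, ΣM about P with M_Q applied at Q: R_Q^{PQ}·6 = 372 + 370.1, so R_Q^{PQ} = 123.7 kN and R_P = 93 − 123.7 = -30.68 kN.
Span QR, ΣM about R: R_Q^{QR}·10 = 2190 + 370.1, so R_Q^{QR} = 256 kN and R_R = 438 − 256 = 182 kN.
R_Q = 123.7 + 256 = 379.7 kN.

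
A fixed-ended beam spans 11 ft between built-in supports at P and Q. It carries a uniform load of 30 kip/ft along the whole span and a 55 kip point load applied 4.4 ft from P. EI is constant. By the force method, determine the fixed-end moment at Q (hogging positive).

M_Q = 360.6 kip·ft

Take the two fixed-end moments M_P, M_Q as redundants; the released structure is the simple span PQ.
On the primary (simply-supported) span, the end slopes from the loading are:
  at P: UDL 30: wL³/(24EI) = 1664/EI
  at Q: UDL 30: wL³/(24EI) = 1664/EI
  at P: point load 55 at a = 4.4: Pab(L + b)/(6LEI) = 425.9/EI
  at Q: point load 55 at a = 4.4: Pab(L + a)/(6LEI) = 372.7/EI
  θ_P0 = 2090/EI,  θ_Q0 = 2036/EI
Flexibility coefficients: a unit moment at one end gives L/(3EI) there and L/(6EI) at the far end, so f₁₁ = f₂₂ = 3.667/EI and f₁₂ = f₂₁ = 1.833/EI.
Compatibility — zero rotation at each built-in end:
  3.667 M_P + 1.833 M_Q = 2090
  1.833 M_P + 3.667 M_Q = 2036
Solving the pair gives M_P = 389.6 kip·ft and M_Q = 360.6 kip·ft (hogging).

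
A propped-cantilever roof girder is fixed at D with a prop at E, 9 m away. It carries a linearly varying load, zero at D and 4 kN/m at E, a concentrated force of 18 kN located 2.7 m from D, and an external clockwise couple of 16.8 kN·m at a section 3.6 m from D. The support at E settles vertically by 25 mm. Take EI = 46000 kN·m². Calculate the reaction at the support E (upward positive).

R_E = 9.146 kN

Remove the prop at E; the released (primary) structure is a cantilever built in at D.
Primary-structure tip deflection at E by superposition:
  triangular load, peak 4 at the free end: 11w₀L⁴/(120EI) = 2406/EI
  point load 18 at a = 2.7: Pa²(3L − a)/(6EI) = 531.4/EI
  clockwise couple 16.8 at a = 3.6: M₀a(2L − a)/(2EI) = 435.5/EI
  δ_0 = 3373/EI
Tip deflection under a unit load at E: L³/(3EI) = 243/EI.
With EI = 46000 kN·m²: δ_0 = 0.073317 m and δ_{EE} = 0.005283 m/kN.
Compatibility — the beam at E must follow the support down by 0.025 m: δ_0 − R_E·δ_{EE} = 0.025, so R_E = (0.073317 − 0.025)/0.005283 = 9.146 kN.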